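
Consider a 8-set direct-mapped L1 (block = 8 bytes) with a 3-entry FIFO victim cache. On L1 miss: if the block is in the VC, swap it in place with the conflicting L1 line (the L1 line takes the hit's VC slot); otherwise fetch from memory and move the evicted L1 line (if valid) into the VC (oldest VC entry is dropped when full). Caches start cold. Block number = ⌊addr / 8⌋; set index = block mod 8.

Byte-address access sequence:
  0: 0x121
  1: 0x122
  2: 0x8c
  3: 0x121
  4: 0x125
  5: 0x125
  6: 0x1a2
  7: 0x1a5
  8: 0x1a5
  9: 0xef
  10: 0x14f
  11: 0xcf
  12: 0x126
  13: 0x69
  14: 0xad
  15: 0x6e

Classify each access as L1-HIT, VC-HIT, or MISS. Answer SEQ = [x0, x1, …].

0: 0x121 (blk 36, set 4) → MISS  vc=[]
1: 0x122 (blk 36, set 4) → L1-HIT  vc=[]
2: 0x8c (blk 17, set 1) → MISS  vc=[]
3: 0x121 (blk 36, set 4) → L1-HIT  vc=[]
4: 0x125 (blk 36, set 4) → L1-HIT  vc=[]
5: 0x125 (blk 36, set 4) → L1-HIT  vc=[]
6: 0x1a2 (blk 52, set 4) → MISS  vc=[36]
7: 0x1a5 (blk 52, set 4) → L1-HIT  vc=[36]
8: 0x1a5 (blk 52, set 4) → L1-HIT  vc=[36]
9: 0xef (blk 29, set 5) → MISS  vc=[36]
10: 0x14f (blk 41, set 1) → MISS  vc=[36, 17]
11: 0xcf (blk 25, set 1) → MISS  vc=[36, 17, 41]
12: 0x126 (blk 36, set 4) → VC-HIT  vc=[52, 17, 41]
13: 0x69 (blk 13, set 5) → MISS  vc=[17, 41, 29]
14: 0xad (blk 21, set 5) → MISS  vc=[41, 29, 13]
15: 0x6e (blk 13, set 5) → VC-HIT  vc=[41, 29, 21]

SEQ = [MISS, L1-HIT, MISS, L1-HIT, L1-HIT, L1-HIT, MISS, L1-HIT, L1-HIT, MISS, MISS, MISS, VC-HIT, MISS, MISS, VC-HIT]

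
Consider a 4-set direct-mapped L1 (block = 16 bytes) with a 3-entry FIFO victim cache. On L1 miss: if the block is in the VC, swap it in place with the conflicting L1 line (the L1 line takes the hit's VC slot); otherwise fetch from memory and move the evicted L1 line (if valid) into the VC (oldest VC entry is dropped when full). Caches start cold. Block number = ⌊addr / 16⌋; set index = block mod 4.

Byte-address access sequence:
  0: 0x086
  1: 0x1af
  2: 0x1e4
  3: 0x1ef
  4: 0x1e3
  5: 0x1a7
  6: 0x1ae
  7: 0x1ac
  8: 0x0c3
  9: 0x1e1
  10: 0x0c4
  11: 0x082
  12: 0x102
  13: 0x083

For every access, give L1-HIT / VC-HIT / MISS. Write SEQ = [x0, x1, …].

0: 0x86 (blk 8, set 0) → MISS  vc=[]
1: 0x1af (blk 26, set 2) → MISS  vc=[]
2: 0x1e4 (blk 30, set 2) → MISS  vc=[26]
3: 0x1ef (blk 30, set 2) → L1-HIT  vc=[26]
4: 0x1e3 (blk 30, set 2) → L1-HIT  vc=[26]
5: 0x1a7 (blk 26, set 2) → VC-HIT  vc=[30]
6: 0x1ae (blk 26, set 2) → L1-HIT  vc=[30]
7: 0x1ac (blk 26, set 2) → L1-HIT  vc=[30]
8: 0xc3 (blk 12, set 0) → MISS  vc=[30, 8]
9: 0x1e1 (blk 30, set 2) → VC-HIT  vc=[26, 8]
10: 0xc4 (blk 12, set 0) → L1-HIT  vc=[26, 8]
11: 0x82 (blk 8, set 0) → VC-HIT  vc=[26, 12]
12: 0x102 (blk 16, set 0) → MISS  vc=[26, 12, 8]
13: 0x83 (blk 8, set 0) → VC-HIT  vc=[26, 12, 16]

SEQ = [MISS, MISS, MISS, L1-HIT, L1-HIT, VC-HIT, L1-HIT, L1-HIT, MISS, VC-HIT, L1-HIT, VC-HIT, MISS, VC-HIT]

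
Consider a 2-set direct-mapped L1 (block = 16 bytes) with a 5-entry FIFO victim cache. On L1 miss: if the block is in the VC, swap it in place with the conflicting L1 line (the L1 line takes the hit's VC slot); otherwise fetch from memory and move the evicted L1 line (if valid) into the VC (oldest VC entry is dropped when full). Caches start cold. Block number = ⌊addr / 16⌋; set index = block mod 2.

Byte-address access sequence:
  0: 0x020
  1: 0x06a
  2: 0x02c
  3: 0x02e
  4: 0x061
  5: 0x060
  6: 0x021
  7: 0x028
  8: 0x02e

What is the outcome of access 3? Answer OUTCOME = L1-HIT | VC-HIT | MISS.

OUTCOME = L1-HIT

#0 0x20→b2/s0 MISS; vc=[]
#1 0x6a→b6/s0 MISS; vc=[2]
#2 0x2c→b2/s0 VC-HIT; vc=[6]
#3 0x2e→b2/s0 L1-HIT; vc=[6]
#4 0x61→b6/s0 VC-HIT; vc=[2]
#5 0x60→b6/s0 L1-HIT; vc=[2]
#6 0x21→b2/s0 VC-HIT; vc=[6]
#7 0x28→b2/s0 L1-HIT; vc=[6]
#8 0x2e→b2/s0 L1-HIT; vc=[6]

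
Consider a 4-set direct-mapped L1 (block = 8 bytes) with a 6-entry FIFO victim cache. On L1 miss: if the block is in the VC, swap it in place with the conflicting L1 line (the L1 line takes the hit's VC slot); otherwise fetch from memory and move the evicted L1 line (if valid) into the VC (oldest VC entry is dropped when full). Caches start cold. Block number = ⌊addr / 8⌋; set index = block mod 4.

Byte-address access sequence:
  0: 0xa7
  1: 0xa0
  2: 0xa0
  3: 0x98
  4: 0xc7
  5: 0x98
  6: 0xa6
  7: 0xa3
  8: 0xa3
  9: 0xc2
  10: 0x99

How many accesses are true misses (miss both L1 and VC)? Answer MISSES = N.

MISSES = 3

  [0] addr=0xa7 blk=20 s=0: MISS | VC []
  [1] addr=0xa0 blk=20 s=0: L1-HIT | VC []
  [2] addr=0xa0 blk=20 s=0: L1-HIT | VC []
  [3] addr=0x98 blk=19 s=3: MISS | VC []
  [4] addr=0xc7 blk=24 s=0: MISS | VC [20]
  [5] addr=0x98 blk=19 s=3: L1-HIT | VC [20]
  [6] addr=0xa6 blk=20 s=0: VC-HIT | VC [24]
  [7] addr=0xa3 blk=20 s=0: L1-HIT | VC [24]
  [8] addr=0xa3 blk=20 s=0: L1-HIT | VC [24]
  [9] addr=0xc2 blk=24 s=0: VC-HIT | VC [20]
  [10] addr=0x99 blk=19 s=3: L1-HIT | VC [20]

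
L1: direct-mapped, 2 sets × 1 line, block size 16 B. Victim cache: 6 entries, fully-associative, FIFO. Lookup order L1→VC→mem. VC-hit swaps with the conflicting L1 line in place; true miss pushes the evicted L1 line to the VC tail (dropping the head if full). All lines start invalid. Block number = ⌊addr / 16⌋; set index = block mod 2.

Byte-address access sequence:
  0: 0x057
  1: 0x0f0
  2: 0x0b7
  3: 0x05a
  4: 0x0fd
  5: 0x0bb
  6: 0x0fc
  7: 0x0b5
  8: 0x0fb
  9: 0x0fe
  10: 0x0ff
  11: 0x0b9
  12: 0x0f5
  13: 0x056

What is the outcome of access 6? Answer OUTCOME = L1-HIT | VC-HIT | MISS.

#0 0x57→b5/s1 MISS; vc=[]
#1 0xf0→b15/s1 MISS; vc=[5]
#2 0xb7→b11/s1 MISS; vc=[5,15]
#3 0x5a→b5/s1 VC-HIT; vc=[11,15]
#4 0xfd→b15/s1 VC-HIT; vc=[11,5]
#5 0xbb→b11/s1 VC-HIT; vc=[15,5]
#6 0xfc→b15/s1 VC-HIT; vc=[11,5]
#7 0xb5→b11/s1 VC-HIT; vc=[15,5]
#8 0xfb→b15/s1 VC-HIT; vc=[11,5]
#9 0xfe→b15/s1 L1-HIT; vc=[11,5]
#10 0xff→b15/s1 L1-HIT; vc=[11,5]
#11 0xb9→b11/s1 VC-HIT; vc=[15,5]
#12 0xf5→b15/s1 VC-HIT; vc=[11,5]
#13 0x56→b5/s1 VC-HIT; vc=[11,15]

OUTCOME = VC-HIT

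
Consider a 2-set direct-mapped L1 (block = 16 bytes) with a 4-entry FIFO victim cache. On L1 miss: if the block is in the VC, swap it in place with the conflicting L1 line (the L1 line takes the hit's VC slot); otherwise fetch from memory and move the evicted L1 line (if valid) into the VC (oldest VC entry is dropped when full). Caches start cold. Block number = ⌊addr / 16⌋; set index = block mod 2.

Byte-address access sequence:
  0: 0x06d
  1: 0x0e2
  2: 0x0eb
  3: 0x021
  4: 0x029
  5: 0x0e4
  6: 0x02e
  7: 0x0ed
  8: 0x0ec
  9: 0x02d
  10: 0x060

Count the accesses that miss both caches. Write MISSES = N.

0: 0x6d (blk 6, set 0) → MISS  vc=[]
1: 0xe2 (blk 14, set 0) → MISS  vc=[6]
2: 0xeb (blk 14, set 0) → L1-HIT  vc=[6]
3: 0x21 (blk 2, set 0) → MISS  vc=[6, 14]
4: 0x29 (blk 2, set 0) → L1-HIT  vc=[6, 14]
5: 0xe4 (blk 14, set 0) → VC-HIT  vc=[6, 2]
6: 0x2e (blk 2, set 0) → VC-HIT  vc=[6, 14]
7: 0xed (blk 14, set 0) → VC-HIT  vc=[6, 2]
8: 0xec (blk 14, set 0) → L1-HIT  vc=[6, 2]
9: 0x2d (blk 2, set 0) → VC-HIT  vc=[6, 14]
10: 0x60 (blk 6, set 0) → VC-HIT  vc=[2, 14]

MISSES = 3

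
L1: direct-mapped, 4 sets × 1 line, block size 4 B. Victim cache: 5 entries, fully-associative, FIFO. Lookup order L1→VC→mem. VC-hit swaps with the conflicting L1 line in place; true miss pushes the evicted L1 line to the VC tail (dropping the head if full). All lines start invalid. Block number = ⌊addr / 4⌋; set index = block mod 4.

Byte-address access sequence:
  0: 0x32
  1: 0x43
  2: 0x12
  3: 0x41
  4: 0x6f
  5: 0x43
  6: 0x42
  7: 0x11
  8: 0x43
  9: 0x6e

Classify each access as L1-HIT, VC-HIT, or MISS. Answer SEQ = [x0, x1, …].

SEQ = [MISS, MISS, MISS, VC-HIT, MISS, L1-HIT, L1-HIT, VC-HIT, VC-HIT, L1-HIT]

#0 0x32→b12/s0 MISS; vc=[]
#1 0x43→b16/s0 MISS; vc=[12]
#2 0x12→b4/s0 MISS; vc=[12,16]
#3 0x41→b16/s0 VC-HIT; vc=[12,4]
#4 0x6f→b27/s3 MISS; vc=[12,4]
#5 0x43→b16/s0 L1-HIT; vc=[12,4]
#6 0x42→b16/s0 L1-HIT; vc=[12,4]
#7 0x11→b4/s0 VC-HIT; vc=[12,16]
#8 0x43→b16/s0 VC-HIT; vc=[12,4]
#9 0x6e→b27/s3 L1-HIT; vc=[12,4]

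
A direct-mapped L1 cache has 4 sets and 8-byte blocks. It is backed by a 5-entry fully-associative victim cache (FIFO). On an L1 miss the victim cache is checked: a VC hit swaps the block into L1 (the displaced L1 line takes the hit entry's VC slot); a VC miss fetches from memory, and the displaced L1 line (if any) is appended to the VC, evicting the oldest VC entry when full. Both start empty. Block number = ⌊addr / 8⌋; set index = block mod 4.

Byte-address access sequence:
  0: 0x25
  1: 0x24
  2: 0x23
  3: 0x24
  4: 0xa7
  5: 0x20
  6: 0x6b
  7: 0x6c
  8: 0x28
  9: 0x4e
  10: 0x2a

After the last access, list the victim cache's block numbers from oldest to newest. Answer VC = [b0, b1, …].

VC = [20, 13, 9]

0: 0x25 (blk 4, set 0) → MISS  vc=[]
1: 0x24 (blk 4, set 0) → L1-HIT  vc=[]
2: 0x23 (blk 4, set 0) → L1-HIT  vc=[]
3: 0x24 (blk 4, set 0) → L1-HIT  vc=[]
4: 0xa7 (blk 20, set 0) → MISS  vc=[4]
5: 0x20 (blk 4, set 0) → VC-HIT  vc=[20]
6: 0x6b (blk 13, set 1) → MISS  vc=[20]
7: 0x6c (blk 13, set 1) → L1-HIT  vc=[20]
8: 0x28 (blk 5, set 1) → MISS  vc=[20, 13]
9: 0x4e (blk 9, set 1) → MISS  vc=[20, 13, 5]
10: 0x2a (blk 5, set 1) → VC-HIT  vc=[20, 13, 9]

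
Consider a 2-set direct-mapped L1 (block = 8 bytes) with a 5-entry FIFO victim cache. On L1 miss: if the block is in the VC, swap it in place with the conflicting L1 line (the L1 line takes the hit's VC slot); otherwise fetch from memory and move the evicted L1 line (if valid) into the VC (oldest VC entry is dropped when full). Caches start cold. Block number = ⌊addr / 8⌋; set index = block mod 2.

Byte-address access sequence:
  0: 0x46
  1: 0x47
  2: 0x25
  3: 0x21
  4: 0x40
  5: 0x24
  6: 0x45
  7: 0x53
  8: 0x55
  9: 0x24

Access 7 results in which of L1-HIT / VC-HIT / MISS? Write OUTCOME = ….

0: 0x46 (blk 8, set 0) → MISS  vc=[]
1: 0x47 (blk 8, set 0) → L1-HIT  vc=[]
2: 0x25 (blk 4, set 0) → MISS  vc=[8]
3: 0x21 (blk 4, set 0) → L1-HIT  vc=[8]
4: 0x40 (blk 8, set 0) → VC-HIT  vc=[4]
5: 0x24 (blk 4, set 0) → VC-HIT  vc=[8]
6: 0x45 (blk 8, set 0) → VC-HIT  vc=[4]
7: 0x53 (blk 10, set 0) → MISS  vc=[4, 8]
8: 0x55 (blk 10, set 0) → L1-HIT  vc=[4, 8]
9: 0x24 (blk 4, set 0) → VC-HIT  vc=[10, 8]

OUTCOME = MISS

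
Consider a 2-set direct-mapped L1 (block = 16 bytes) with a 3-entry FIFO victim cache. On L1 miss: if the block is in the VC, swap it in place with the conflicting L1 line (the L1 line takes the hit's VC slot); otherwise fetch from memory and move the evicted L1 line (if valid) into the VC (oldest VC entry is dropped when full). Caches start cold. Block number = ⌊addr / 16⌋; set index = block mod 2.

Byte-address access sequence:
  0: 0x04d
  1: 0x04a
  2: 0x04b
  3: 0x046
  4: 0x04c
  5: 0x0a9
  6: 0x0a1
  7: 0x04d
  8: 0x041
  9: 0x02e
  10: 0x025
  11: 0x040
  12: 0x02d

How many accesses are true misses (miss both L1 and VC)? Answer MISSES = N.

MISSES = 3

0: 0x4d (blk 4, set 0) → MISS  vc=[]
1: 0x4a (blk 4, set 0) → L1-HIT  vc=[]
2: 0x4b (blk 4, set 0) → L1-HIT  vc=[]
3: 0x46 (blk 4, set 0) → L1-HIT  vc=[]
4: 0x4c (blk 4, set 0) → L1-HIT  vc=[]
5: 0xa9 (blk 10, set 0) → MISS  vc=[4]
6: 0xa1 (blk 10, set 0) → L1-HIT  vc=[4]
7: 0x4d (blk 4, set 0) → VC-HIT  vc=[10]
8: 0x41 (blk 4, set 0) → L1-HIT  vc=[10]
9: 0x2e (blk 2, set 0) → MISS  vc=[10, 4]
10: 0x25 (blk 2, set 0) → L1-HIT  vc=[10, 4]
11: 0x40 (blk 4, set 0) → VC-HIT  vc=[10, 2]
12: 0x2d (blk 2, set 0) → VC-HIT  vc=[10, 4]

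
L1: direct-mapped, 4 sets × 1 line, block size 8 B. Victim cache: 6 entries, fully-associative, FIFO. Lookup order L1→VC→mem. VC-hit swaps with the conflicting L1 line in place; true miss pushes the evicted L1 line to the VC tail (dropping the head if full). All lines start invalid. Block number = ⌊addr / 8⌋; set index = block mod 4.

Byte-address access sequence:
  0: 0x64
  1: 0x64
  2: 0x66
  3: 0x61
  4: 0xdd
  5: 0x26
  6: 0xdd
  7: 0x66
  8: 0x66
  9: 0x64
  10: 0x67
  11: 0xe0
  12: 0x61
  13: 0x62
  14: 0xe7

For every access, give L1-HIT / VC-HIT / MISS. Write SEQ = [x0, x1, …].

0: 0x64 (blk 12, set 0) → MISS  vc=[]
1: 0x64 (blk 12, set 0) → L1-HIT  vc=[]
2: 0x66 (blk 12, set 0) → L1-HIT  vc=[]
3: 0x61 (blk 12, set 0) → L1-HIT  vc=[]
4: 0xdd (blk 27, set 3) → MISS  vc=[]
5: 0x26 (blk 4, set 0) → MISS  vc=[12]
6: 0xdd (blk 27, set 3) → L1-HIT  vc=[12]
7: 0x66 (blk 12, set 0) → VC-HIT  vc=[4]
8: 0x66 (blk 12, set 0) → L1-HIT  vc=[4]
9: 0x64 (blk 12, set 0) → L1-HIT  vc=[4]
10: 0x67 (blk 12, set 0) → L1-HIT  vc=[4]
11: 0xe0 (blk 28, set 0) → MISS  vc=[4, 12]
12: 0x61 (blk 12, set 0) → VC-HIT  vc=[4, 28]
13: 0x62 (blk 12, set 0) → L1-HIT  vc=[4, 28]
14: 0xe7 (blk 28, set 0) → VC-HIT  vc=[4, 12]

SEQ = [MISS, L1-HIT, L1-HIT, L1-HIT, MISS, MISS, L1-HIT, VC-HIT, L1-HIT, L1-HIT, L1-HIT, MISS, VC-HIT, L1-HIT, VC-HIT]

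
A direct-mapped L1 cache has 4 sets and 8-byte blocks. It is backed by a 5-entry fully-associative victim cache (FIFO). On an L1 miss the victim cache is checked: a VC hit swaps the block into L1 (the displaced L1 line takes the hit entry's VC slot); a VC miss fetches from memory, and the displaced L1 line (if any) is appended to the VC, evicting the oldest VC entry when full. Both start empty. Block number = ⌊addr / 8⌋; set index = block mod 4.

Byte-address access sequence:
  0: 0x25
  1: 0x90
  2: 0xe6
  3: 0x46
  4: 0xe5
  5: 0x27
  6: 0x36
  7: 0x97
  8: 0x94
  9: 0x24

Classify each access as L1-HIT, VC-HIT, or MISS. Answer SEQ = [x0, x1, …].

  [0] addr=0x25 blk=4 s=0: MISS | VC []
  [1] addr=0x90 blk=18 s=2: MISS | VC []
  [2] addr=0xe6 blk=28 s=0: MISS | VC [4]
  [3] addr=0x46 blk=8 s=0: MISS | VC [4, 28]
  [4] addr=0xe5 blk=28 s=0: VC-HIT | VC [4, 8]
  [5] addr=0x27 blk=4 s=0: VC-HIT | VC [28, 8]
  [6] addr=0x36 blk=6 s=2: MISS | VC [28, 8, 18]
  [7] addr=0x97 blk=18 s=2: VC-HIT | VC [28, 8, 6]
  [8] addr=0x94 blk=18 s=2: L1-HIT | VC [28, 8, 6]
  [9] addr=0x24 blk=4 s=0: L1-HIT | VC [28, 8, 6]

SEQ = [MISS, MISS, MISS, MISS, VC-HIT, VC-HIT, MISS, VC-HIT, L1-HIT, L1-HIT]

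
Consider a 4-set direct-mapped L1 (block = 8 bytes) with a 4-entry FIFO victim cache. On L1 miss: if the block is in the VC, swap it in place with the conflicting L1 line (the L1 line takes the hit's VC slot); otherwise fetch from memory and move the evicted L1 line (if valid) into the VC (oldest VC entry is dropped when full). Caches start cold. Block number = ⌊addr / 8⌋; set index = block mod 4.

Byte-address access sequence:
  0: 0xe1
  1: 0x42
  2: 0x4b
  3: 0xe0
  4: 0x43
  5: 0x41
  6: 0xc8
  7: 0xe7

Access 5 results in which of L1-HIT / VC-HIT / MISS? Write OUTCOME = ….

#0 0xe1→b28/s0 MISS; vc=[]
#1 0x42→b8/s0 MISS; vc=[28]
#2 0x4b→b9/s1 MISS; vc=[28]
#3 0xe0→b28/s0 VC-HIT; vc=[8]
#4 0x43→b8/s0 VC-HIT; vc=[28]
#5 0x41→b8/s0 L1-HIT; vc=[28]
#6 0xc8→b25/s1 MISS; vc=[28,9]
#7 0xe7→b28/s0 VC-HIT; vc=[8,9]

OUTCOME = L1-HIT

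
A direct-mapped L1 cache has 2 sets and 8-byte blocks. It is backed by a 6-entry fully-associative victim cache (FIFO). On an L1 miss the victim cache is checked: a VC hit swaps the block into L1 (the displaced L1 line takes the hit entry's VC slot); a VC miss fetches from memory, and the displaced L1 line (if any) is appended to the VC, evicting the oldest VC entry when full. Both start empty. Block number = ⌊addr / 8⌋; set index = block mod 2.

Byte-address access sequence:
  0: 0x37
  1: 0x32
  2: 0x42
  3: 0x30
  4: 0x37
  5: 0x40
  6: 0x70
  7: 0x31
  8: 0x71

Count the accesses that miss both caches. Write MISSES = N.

0: 0x37 (blk 6, set 0) → MISS  vc=[]
1: 0x32 (blk 6, set 0) → L1-HIT  vc=[]
2: 0x42 (blk 8, set 0) → MISS  vc=[6]
3: 0x30 (blk 6, set 0) → VC-HIT  vc=[8]
4: 0x37 (blk 6, set 0) → L1-HIT  vc=[8]
5: 0x40 (blk 8, set 0) → VC-HIT  vc=[6]
6: 0x70 (blk 14, set 0) → MISS  vc=[6, 8]
7: 0x31 (blk 6, set 0) → VC-HIT  vc=[14, 8]
8: 0x71 (blk 14, set 0) → VC-HIT  vc=[6, 8]

MISSES = 3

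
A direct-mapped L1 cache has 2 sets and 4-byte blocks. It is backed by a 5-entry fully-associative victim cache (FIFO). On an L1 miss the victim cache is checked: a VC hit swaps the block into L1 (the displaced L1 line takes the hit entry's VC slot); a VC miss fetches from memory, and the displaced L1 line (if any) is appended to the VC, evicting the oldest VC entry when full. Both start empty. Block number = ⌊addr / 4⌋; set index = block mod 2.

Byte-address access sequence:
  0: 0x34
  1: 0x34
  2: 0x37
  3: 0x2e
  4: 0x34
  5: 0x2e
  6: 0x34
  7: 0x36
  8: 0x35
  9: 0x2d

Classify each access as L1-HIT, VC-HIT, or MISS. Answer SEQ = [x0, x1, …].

#0 0x34→b13/s1 MISS; vc=[]
#1 0x34→b13/s1 L1-HIT; vc=[]
#2 0x37→b13/s1 L1-HIT; vc=[]
#3 0x2e→b11/s1 MISS; vc=[13]
#4 0x34→b13/s1 VC-HIT; vc=[11]
#5 0x2e→b11/s1 VC-HIT; vc=[13]
#6 0x34→b13/s1 VC-HIT; vc=[11]
#7 0x36→b13/s1 L1-HIT; vc=[11]
#8 0x35→b13/s1 L1-HIT; vc=[11]
#9 0x2d→b11/s1 VC-HIT; vc=[13]

SEQ = [MISS, L1-HIT, L1-HIT, MISS, VC-HIT, VC-HIT, VC-HIT, L1-HIT, L1-HIT, VC-HIT]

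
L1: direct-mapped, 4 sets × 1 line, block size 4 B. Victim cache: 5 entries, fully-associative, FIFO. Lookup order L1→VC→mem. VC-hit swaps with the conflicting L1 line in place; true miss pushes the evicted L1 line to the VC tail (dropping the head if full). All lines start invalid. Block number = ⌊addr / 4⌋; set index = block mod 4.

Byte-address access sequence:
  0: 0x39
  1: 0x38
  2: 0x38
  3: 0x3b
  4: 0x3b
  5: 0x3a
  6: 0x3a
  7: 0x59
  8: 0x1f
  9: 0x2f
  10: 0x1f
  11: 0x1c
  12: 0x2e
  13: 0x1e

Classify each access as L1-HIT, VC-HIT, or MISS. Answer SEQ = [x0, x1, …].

  [0] addr=0x39 blk=14 s=2: MISS | VC []
  [1] addr=0x38 blk=14 s=2: L1-HIT | VC []
  [2] addr=0x38 blk=14 s=2: L1-HIT | VC []
  [3] addr=0x3b blk=14 s=2: L1-HIT | VC []
  [4] addr=0x3b blk=14 s=2: L1-HIT | VC []
  [5] addr=0x3a blk=14 s=2: L1-HIT | VC []
  [6] addr=0x3a blk=14 s=2: L1-HIT | VC []
  [7] addr=0x59 blk=22 s=2: MISS | VC [14]
  [8] addr=0x1f blk=7 s=3: MISS | VC [14]
  [9] addr=0x2f blk=11 s=3: MISS | VC [14, 7]
  [10] addr=0x1f blk=7 s=3: VC-HIT | VC [14, 11]
  [11] addr=0x1c blk=7 s=3: L1-HIT | VC [14, 11]
  [12] addr=0x2e blk=11 s=3: VC-HIT | VC [14, 7]
  [13] addr=0x1e blk=7 s=3: VC-HIT | VC [14, 11]

SEQ = [MISS, L1-HIT, L1-HIT, L1-HIT, L1-HIT, L1-HIT, L1-HIT, MISS, MISS, MISS, VC-HIT, L1-HIT, VC-HIT, VC-HIT]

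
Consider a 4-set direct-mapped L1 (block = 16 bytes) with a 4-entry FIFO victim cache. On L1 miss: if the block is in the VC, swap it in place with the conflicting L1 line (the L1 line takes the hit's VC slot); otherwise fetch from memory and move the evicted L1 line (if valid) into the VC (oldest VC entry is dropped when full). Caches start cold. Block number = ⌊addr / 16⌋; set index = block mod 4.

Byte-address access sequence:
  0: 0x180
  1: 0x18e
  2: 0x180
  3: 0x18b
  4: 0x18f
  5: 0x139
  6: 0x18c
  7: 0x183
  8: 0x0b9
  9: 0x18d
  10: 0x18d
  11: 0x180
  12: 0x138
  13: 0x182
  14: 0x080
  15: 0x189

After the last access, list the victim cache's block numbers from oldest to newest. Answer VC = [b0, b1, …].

VC = [11, 8]

0: 0x180 (blk 24, set 0) → MISS  vc=[]
1: 0x18e (blk 24, set 0) → L1-HIT  vc=[]
2: 0x180 (blk 24, set 0) → L1-HIT  vc=[]
3: 0x18b (blk 24, set 0) → L1-HIT  vc=[]
4: 0x18f (blk 24, set 0) → L1-HIT  vc=[]
5: 0x139 (blk 19, set 3) → MISS  vc=[]
6: 0x18c (blk 24, set 0) → L1-HIT  vc=[]
7: 0x183 (blk 24, set 0) → L1-HIT  vc=[]
8: 0xb9 (blk 11, set 3) → MISS  vc=[19]
9: 0x18d (blk 24, set 0) → L1-HIT  vc=[19]
10: 0x18d (blk 24, set 0) → L1-HIT  vc=[19]
11: 0x180 (blk 24, set 0) → L1-HIT  vc=[19]
12: 0x138 (blk 19, set 3) → VC-HIT  vc=[11]
13: 0x182 (blk 24, set 0) → L1-HIT  vc=[11]
14: 0x80 (blk 8, set 0) → MISS  vc=[11, 24]
15: 0x189 (blk 24, set 0) → VC-HIT  vc=[11, 8]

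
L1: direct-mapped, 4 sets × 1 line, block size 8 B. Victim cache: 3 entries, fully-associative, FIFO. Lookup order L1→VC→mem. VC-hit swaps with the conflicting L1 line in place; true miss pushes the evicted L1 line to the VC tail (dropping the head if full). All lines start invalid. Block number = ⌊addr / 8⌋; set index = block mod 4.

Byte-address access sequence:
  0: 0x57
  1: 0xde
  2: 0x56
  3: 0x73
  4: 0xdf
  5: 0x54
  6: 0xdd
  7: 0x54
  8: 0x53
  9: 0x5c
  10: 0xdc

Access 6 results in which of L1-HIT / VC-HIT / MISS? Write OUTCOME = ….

OUTCOME = L1-HIT

  [0] addr=0x57 blk=10 s=2: MISS | VC []
  [1] addr=0xde blk=27 s=3: MISS | VC []
  [2] addr=0x56 blk=10 s=2: L1-HIT | VC []
  [3] addr=0x73 blk=14 s=2: MISS | VC [10]
  [4] addr=0xdf blk=27 s=3: L1-HIT | VC [10]
  [5] addr=0x54 blk=10 s=2: VC-HIT | VC [14]
  [6] addr=0xdd blk=27 s=3: L1-HIT | VC [14]
  [7] addr=0x54 blk=10 s=2: L1-HIT | VC [14]
  [8] addr=0x53 blk=10 s=2: L1-HIT | VC [14]
  [9] addr=0x5c blk=11 s=3: MISS | VC [14, 27]
  [10] addr=0xdc blk=27 s=3: VC-HIT | VC [14, 11]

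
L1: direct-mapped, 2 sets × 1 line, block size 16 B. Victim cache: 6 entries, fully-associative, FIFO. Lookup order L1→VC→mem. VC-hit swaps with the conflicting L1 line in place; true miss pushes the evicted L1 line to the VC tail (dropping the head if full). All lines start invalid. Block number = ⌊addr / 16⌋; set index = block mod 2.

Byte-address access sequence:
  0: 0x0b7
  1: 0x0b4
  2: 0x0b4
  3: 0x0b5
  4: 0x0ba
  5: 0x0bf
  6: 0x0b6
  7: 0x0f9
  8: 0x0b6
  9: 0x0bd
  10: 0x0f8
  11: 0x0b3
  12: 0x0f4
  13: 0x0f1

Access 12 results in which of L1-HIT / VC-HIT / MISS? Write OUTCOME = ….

#0 0xb7→b11/s1 MISS; vc=[]
#1 0xb4→b11/s1 L1-HIT; vc=[]
#2 0xb4→b11/s1 L1-HIT; vc=[]
#3 0xb5→b11/s1 L1-HIT; vc=[]
#4 0xba→b11/s1 L1-HIT; vc=[]
#5 0xbf→b11/s1 L1-HIT; vc=[]
#6 0xb6→b11/s1 L1-HIT; vc=[]
#7 0xf9→b15/s1 MISS; vc=[11]
#8 0xb6→b11/s1 VC-HIT; vc=[15]
#9 0xbd→b11/s1 L1-HIT; vc=[15]
#10 0xf8→b15/s1 VC-HIT; vc=[11]
#11 0xb3→b11/s1 VC-HIT; vc=[15]
#12 0xf4→b15/s1 VC-HIT; vc=[11]
#13 0xf1→b15/s1 L1-HIT; vc=[11]

OUTCOME = VC-HIT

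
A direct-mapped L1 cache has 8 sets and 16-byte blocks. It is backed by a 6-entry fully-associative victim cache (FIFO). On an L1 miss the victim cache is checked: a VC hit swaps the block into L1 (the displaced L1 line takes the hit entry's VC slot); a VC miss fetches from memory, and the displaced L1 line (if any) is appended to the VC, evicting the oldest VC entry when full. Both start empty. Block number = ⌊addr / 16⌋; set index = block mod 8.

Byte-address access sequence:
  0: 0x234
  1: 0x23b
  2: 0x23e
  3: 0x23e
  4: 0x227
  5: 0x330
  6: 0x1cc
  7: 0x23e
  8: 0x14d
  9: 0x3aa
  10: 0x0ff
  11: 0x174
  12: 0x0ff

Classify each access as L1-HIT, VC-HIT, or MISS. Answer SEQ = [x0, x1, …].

#0 0x234→b35/s3 MISS; vc=[]
#1 0x23b→b35/s3 L1-HIT; vc=[]
#2 0x23e→b35/s3 L1-HIT; vc=[]
#3 0x23e→b35/s3 L1-HIT; vc=[]
#4 0x227→b34/s2 MISS; vc=[]
#5 0x330→b51/s3 MISS; vc=[35]
#6 0x1cc→b28/s4 MISS; vc=[35]
#7 0x23e→b35/s3 VC-HIT; vc=[51]
#8 0x14d→b20/s4 MISS; vc=[51,28]
#9 0x3aa→b58/s2 MISS; vc=[51,28,34]
#10 0xff→b15/s7 MISS; vc=[51,28,34]
#11 0x174→b23/s7 MISS; vc=[51,28,34,15]
#12 0xff→b15/s7 VC-HIT; vc=[51,28,34,23]

SEQ = [MISS, L1-HIT, L1-HIT, L1-HIT, MISS, MISS, MISS, VC-HIT, MISS, MISS, MISS, MISS, VC-HIT]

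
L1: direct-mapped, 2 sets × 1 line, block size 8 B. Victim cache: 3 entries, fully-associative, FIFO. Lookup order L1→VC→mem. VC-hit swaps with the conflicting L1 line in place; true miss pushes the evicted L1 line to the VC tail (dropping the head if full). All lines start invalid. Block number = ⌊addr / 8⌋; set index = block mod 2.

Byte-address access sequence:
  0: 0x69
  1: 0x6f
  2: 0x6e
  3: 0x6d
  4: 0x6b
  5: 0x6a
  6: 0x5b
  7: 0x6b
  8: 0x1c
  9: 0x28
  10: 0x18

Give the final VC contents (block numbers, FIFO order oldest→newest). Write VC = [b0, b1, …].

VC = [11, 13, 5]

#0 0x69→b13/s1 MISS; vc=[]
#1 0x6f→b13/s1 L1-HIT; vc=[]
#2 0x6e→b13/s1 L1-HIT; vc=[]
#3 0x6d→b13/s1 L1-HIT; vc=[]
#4 0x6b→b13/s1 L1-HIT; vc=[]
#5 0x6a→b13/s1 L1-HIT; vc=[]
#6 0x5b→b11/s1 MISS; vc=[13]
#7 0x6b→b13/s1 VC-HIT; vc=[11]
#8 0x1c→b3/s1 MISS; vc=[11,13]
#9 0x28→b5/s1 MISS; vc=[11,13,3]
#10 0x18→b3/s1 VC-HIT; vc=[11,13,5]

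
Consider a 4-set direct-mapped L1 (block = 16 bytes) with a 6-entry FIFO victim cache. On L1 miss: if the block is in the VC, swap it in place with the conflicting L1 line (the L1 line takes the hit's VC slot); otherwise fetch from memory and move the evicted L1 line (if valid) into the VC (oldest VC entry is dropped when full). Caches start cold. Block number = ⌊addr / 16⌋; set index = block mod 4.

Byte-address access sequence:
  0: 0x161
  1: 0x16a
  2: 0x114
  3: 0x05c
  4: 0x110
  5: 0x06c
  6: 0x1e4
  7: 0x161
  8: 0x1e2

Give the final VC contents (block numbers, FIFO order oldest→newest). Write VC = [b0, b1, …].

  [0] addr=0x161 blk=22 s=2: MISS | VC []
  [1] addr=0x16a blk=22 s=2: L1-HIT | VC []
  [2] addr=0x114 blk=17 s=1: MISS | VC []
  [3] addr=0x5c blk=5 s=1: MISS | VC [17]
  [4] addr=0x110 blk=17 s=1: VC-HIT | VC [5]
  [5] addr=0x6c blk=6 s=2: MISS | VC [5, 22]
  [6] addr=0x1e4 blk=30 s=2: MISS | VC [5, 22, 6]
  [7] addr=0x161 blk=22 s=2: VC-HIT | VC [5, 30, 6]
  [8] addr=0x1e2 blk=30 s=2: VC-HIT | VC [5, 22, 6]

VC = [5, 22, 6]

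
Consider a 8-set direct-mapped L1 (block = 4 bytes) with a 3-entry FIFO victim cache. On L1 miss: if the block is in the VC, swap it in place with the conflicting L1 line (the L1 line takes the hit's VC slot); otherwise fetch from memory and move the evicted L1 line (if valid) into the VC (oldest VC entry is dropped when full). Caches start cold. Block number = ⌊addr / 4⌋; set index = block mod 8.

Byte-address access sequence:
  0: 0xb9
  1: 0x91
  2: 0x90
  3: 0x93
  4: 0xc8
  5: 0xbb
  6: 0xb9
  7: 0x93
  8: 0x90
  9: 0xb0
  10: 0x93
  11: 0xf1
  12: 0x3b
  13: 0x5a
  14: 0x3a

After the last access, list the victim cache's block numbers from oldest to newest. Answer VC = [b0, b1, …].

VC = [36, 46, 22]

0: 0xb9 (blk 46, set 6) → MISS  vc=[]
1: 0x91 (blk 36, set 4) → MISS  vc=[]
2: 0x90 (blk 36, set 4) → L1-HIT  vc=[]
3: 0x93 (blk 36, set 4) → L1-HIT  vc=[]
4: 0xc8 (blk 50, set 2) → MISS  vc=[]
5: 0xbb (blk 46, set 6) → L1-HIT  vc=[]
6: 0xb9 (blk 46, set 6) → L1-HIT  vc=[]
7: 0x93 (blk 36, set 4) → L1-HIT  vc=[]
8: 0x90 (blk 36, set 4) → L1-HIT  vc=[]
9: 0xb0 (blk 44, set 4) → MISS  vc=[36]
10: 0x93 (blk 36, set 4) → VC-HIT  vc=[44]
11: 0xf1 (blk 60, set 4) → MISS  vc=[44, 36]
12: 0x3b (blk 14, set 6) → MISS  vc=[44, 36, 46]
13: 0x5a (blk 22, set 6) → MISS  vc=[36, 46, 14]
14: 0x3a (blk 14, set 6) → VC-HIT  vc=[36, 46, 22]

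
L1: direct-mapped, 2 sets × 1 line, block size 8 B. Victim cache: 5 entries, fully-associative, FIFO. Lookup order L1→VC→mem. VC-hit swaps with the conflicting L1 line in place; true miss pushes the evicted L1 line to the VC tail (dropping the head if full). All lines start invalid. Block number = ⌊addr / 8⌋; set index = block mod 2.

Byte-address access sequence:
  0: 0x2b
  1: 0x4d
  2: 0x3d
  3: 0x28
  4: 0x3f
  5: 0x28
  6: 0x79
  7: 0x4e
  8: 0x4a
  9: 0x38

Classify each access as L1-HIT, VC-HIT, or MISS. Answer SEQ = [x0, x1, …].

SEQ = [MISS, MISS, MISS, VC-HIT, VC-HIT, VC-HIT, MISS, VC-HIT, L1-HIT, VC-HIT]

#0 0x2b→b5/s1 MISS; vc=[]
#1 0x4d→b9/s1 MISS; vc=[5]
#2 0x3d→b7/s1 MISS; vc=[5,9]
#3 0x28→b5/s1 VC-HIT; vc=[7,9]
#4 0x3f→b7/s1 VC-HIT; vc=[5,9]
#5 0x28→b5/s1 VC-HIT; vc=[7,9]
#6 0x79→b15/s1 MISS; vc=[7,9,5]
#7 0x4e→b9/s1 VC-HIT; vc=[7,15,5]
#8 0x4a→b9/s1 L1-HIT; vc=[7,15,5]
#9 0x38→b7/s1 VC-HIT; vc=[9,15,5]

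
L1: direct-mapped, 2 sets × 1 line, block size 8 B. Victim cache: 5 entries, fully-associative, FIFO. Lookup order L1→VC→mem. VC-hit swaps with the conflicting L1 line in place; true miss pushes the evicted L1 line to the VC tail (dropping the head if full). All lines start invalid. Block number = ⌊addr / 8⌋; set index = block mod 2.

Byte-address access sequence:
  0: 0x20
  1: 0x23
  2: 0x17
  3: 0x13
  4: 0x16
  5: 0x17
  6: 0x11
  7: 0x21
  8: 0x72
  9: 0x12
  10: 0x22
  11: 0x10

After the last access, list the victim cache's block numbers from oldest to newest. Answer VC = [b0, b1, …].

VC = [14, 4]

#0 0x20→b4/s0 MISS; vc=[]
#1 0x23→b4/s0 L1-HIT; vc=[]
#2 0x17→b2/s0 MISS; vc=[4]
#3 0x13→b2/s0 L1-HIT; vc=[4]
#4 0x16→b2/s0 L1-HIT; vc=[4]
#5 0x17→b2/s0 L1-HIT; vc=[4]
#6 0x11→b2/s0 L1-HIT; vc=[4]
#7 0x21→b4/s0 VC-HIT; vc=[2]
#8 0x72→b14/s0 MISS; vc=[2,4]
#9 0x12→b2/s0 VC-HIT; vc=[14,4]
#10 0x22→b4/s0 VC-HIT; vc=[14,2]
#11 0x10→b2/s0 VC-HIT; vc=[14,4]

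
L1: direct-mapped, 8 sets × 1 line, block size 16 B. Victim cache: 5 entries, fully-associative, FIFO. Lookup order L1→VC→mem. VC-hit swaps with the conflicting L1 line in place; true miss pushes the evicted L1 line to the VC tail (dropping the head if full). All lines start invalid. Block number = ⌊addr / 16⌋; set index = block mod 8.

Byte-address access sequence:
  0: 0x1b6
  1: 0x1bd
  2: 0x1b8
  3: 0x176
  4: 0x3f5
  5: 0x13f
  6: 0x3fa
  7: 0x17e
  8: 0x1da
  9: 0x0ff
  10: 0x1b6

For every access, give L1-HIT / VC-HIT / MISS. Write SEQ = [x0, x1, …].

SEQ = [MISS, L1-HIT, L1-HIT, MISS, MISS, MISS, L1-HIT, VC-HIT, MISS, MISS, VC-HIT]

0: 0x1b6 (blk 27, set 3) → MISS  vc=[]
1: 0x1bd (blk 27, set 3) → L1-HIT  vc=[]
2: 0x1b8 (blk 27, set 3) → L1-HIT  vc=[]
3: 0x176 (blk 23, set 7) → MISS  vc=[]
4: 0x3f5 (blk 63, set 7) → MISS  vc=[23]
5: 0x13f (blk 19, set 3) → MISS  vc=[23, 27]
6: 0x3fa (blk 63, set 7) → L1-HIT  vc=[23, 27]
7: 0x17e (blk 23, set 7) → VC-HIT  vc=[63, 27]
8: 0x1da (blk 29, set 5) → MISS  vc=[63, 27]
9: 0xff (blk 15, set 7) → MISS  vc=[63, 27, 23]
10: 0x1b6 (blk 27, set 3) → VC-HIT  vc=[63, 19, 23]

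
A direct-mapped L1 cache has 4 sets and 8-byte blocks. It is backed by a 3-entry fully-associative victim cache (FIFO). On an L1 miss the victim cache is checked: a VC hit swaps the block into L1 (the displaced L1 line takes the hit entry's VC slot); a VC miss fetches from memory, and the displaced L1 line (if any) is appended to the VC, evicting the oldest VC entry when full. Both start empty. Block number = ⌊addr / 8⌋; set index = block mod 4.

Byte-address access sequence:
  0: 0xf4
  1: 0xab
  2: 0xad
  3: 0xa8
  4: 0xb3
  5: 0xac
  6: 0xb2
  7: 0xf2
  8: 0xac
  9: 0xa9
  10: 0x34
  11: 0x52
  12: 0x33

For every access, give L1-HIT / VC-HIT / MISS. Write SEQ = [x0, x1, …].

SEQ = [MISS, MISS, L1-HIT, L1-HIT, MISS, L1-HIT, L1-HIT, VC-HIT, L1-HIT, L1-HIT, MISS, MISS, VC-HIT]

  [0] addr=0xf4 blk=30 s=2: MISS | VC []
  [1] addr=0xab blk=21 s=1: MISS | VC []
  [2] addr=0xad blk=21 s=1: L1-HIT | VC []
  [3] addr=0xa8 blk=21 s=1: L1-HIT | VC []
  [4] addr=0xb3 blk=22 s=2: MISS | VC [30]
  [5] addr=0xac blk=21 s=1: L1-HIT | VC [30]
  [6] addr=0xb2 blk=22 s=2: L1-HIT | VC [30]
  [7] addr=0xf2 blk=30 s=2: VC-HIT | VC [22]
  [8] addr=0xac blk=21 s=1: L1-HIT | VC [22]
  [9] addr=0xa9 blk=21 s=1: L1-HIT | VC [22]
  [10] addr=0x34 blk=6 s=2: MISS | VC [22, 30]
  [11] addr=0x52 blk=10 s=2: MISS | VC [22, 30, 6]
  [12] addr=0x33 blk=6 s=2: VC-HIT | VC [22, 30, 10]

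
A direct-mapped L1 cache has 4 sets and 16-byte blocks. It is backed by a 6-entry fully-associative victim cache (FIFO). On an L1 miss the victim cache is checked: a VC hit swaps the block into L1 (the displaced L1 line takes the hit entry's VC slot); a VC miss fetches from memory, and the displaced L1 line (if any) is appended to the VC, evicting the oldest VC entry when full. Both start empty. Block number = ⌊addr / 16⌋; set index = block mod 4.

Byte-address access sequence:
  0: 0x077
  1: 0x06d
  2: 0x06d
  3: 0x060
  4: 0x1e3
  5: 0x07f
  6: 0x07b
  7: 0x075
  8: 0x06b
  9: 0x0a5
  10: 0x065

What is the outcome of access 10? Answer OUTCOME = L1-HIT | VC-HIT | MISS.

  [0] addr=0x77 blk=7 s=3: MISS | VC []
  [1] addr=0x6d blk=6 s=2: MISS | VC []
  [2] addr=0x6d blk=6 s=2: L1-HIT | VC []
  [3] addr=0x60 blk=6 s=2: L1-HIT | VC []
  [4] addr=0x1e3 blk=30 s=2: MISS | VC [6]
  [5] addr=0x7f blk=7 s=3: L1-HIT | VC [6]
  [6] addr=0x7b blk=7 s=3: L1-HIT | VC [6]
  [7] addr=0x75 blk=7 s=3: L1-HIT | VC [6]
  [8] addr=0x6b blk=6 s=2: VC-HIT | VC [30]
  [9] addr=0xa5 blk=10 s=2: MISS | VC [30, 6]
  [10] addr=0x65 blk=6 s=2: VC-HIT | VC [30, 10]

OUTCOME = VC-HIT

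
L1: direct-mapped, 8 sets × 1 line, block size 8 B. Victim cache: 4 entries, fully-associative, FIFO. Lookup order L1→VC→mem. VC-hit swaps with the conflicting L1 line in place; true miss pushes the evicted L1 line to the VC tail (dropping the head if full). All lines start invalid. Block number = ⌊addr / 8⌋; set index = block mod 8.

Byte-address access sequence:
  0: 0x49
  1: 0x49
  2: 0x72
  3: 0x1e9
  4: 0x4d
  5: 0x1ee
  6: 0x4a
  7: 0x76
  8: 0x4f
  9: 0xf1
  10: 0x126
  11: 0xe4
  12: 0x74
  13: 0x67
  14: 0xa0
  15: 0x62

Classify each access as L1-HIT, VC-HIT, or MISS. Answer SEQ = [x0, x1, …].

  [0] addr=0x49 blk=9 s=1: MISS | VC []
  [1] addr=0x49 blk=9 s=1: L1-HIT | VC []
  [2] addr=0x72 blk=14 s=6: MISS | VC []
  [3] addr=0x1e9 blk=61 s=5: MISS | VC []
  [4] addr=0x4d blk=9 s=1: L1-HIT | VC []
  [5] addr=0x1ee blk=61 s=5: L1-HIT | VC []
  [6] addr=0x4a blk=9 s=1: L1-HIT | VC []
  [7] addr=0x76 blk=14 s=6: L1-HIT | VC []
  [8] addr=0x4f blk=9 s=1: L1-HIT | VC []
  [9] addr=0xf1 blk=30 s=6: MISS | VC [14]
  [10] addr=0x126 blk=36 s=4: MISS | VC [14]
  [11] addr=0xe4 blk=28 s=4: MISS | VC [14, 36]
  [12] addr=0x74 blk=14 s=6: VC-HIT | VC [30, 36]
  [13] addr=0x67 blk=12 s=4: MISS | VC [30, 36, 28]
  [14] addr=0xa0 blk=20 s=4: MISS | VC [30, 36, 28, 12]
  [15] addr=0x62 blk=12 s=4: VC-HIT | VC [30, 36, 28, 20]

SEQ = [MISS, L1-HIT, MISS, MISS, L1-HIT, L1-HIT, L1-HIT, L1-HIT, L1-HIT, MISS, MISS, MISS, VC-HIT, MISS, MISS, VC-HIT]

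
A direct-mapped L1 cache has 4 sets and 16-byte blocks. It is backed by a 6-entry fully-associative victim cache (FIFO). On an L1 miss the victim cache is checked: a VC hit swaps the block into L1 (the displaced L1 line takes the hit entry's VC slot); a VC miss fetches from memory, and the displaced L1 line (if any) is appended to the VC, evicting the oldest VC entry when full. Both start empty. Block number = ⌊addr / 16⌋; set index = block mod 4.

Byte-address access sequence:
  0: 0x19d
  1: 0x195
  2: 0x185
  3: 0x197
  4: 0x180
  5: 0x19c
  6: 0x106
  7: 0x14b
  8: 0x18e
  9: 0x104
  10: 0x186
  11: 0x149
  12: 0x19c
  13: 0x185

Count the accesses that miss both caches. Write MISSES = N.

MISSES = 4

#0 0x19d→b25/s1 MISS; vc=[]
#1 0x195→b25/s1 L1-HIT; vc=[]
#2 0x185→b24/s0 MISS; vc=[]
#3 0x197→b25/s1 L1-HIT; vc=[]
#4 0x180→b24/s0 L1-HIT; vc=[]
#5 0x19c→b25/s1 L1-HIT; vc=[]
#6 0x106→b16/s0 MISS; vc=[24]
#7 0x14b→b20/s0 MISS; vc=[24,16]
#8 0x18e→b24/s0 VC-HIT; vc=[20,16]
#9 0x104→b16/s0 VC-HIT; vc=[20,24]
#10 0x186→b24/s0 VC-HIT; vc=[20,16]
#11 0x149→b20/s0 VC-HIT; vc=[24,16]
#12 0x19c→b25/s1 L1-HIT; vc=[24,16]
#13 0x185→b24/s0 VC-HIT; vc=[20,16]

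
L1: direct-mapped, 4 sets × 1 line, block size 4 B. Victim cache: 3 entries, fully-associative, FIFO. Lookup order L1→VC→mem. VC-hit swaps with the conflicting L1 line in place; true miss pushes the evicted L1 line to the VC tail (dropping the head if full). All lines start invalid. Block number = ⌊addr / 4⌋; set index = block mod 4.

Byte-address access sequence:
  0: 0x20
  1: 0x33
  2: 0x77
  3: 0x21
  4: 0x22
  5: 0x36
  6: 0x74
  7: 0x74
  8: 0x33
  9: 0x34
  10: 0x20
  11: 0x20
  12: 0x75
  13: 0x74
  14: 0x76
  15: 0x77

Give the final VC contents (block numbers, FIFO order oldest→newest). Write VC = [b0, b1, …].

VC = [12, 13]

  [0] addr=0x20 blk=8 s=0: MISS | VC []
  [1] addr=0x33 blk=12 s=0: MISS | VC [8]
  [2] addr=0x77 blk=29 s=1: MISS | VC [8]
  [3] addr=0x21 blk=8 s=0: VC-HIT | VC [12]
  [4] addr=0x22 blk=8 s=0: L1-HIT | VC [12]
  [5] addr=0x36 blk=13 s=1: MISS | VC [12, 29]
  [6] addr=0x74 blk=29 s=1: VC-HIT | VC [12, 13]
  [7] addr=0x74 blk=29 s=1: L1-HIT | VC [12, 13]
  [8] addr=0x33 blk=12 s=0: VC-HIT | VC [8, 13]
  [9] addr=0x34 blk=13 s=1: VC-HIT | VC [8, 29]
  [10] addr=0x20 blk=8 s=0: VC-HIT | VC [12, 29]
  [11] addr=0x20 blk=8 s=0: L1-HIT | VC [12, 29]
  [12] addr=0x75 blk=29 s=1: VC-HIT | VC [12, 13]
  [13] addr=0x74 blk=29 s=1: L1-HIT | VC [12, 13]
  [14] addr=0x76 blk=29 s=1: L1-HIT | VC [12, 13]
  [15] addr=0x77 blk=29 s=1: L1-HIT | VC [12, 13]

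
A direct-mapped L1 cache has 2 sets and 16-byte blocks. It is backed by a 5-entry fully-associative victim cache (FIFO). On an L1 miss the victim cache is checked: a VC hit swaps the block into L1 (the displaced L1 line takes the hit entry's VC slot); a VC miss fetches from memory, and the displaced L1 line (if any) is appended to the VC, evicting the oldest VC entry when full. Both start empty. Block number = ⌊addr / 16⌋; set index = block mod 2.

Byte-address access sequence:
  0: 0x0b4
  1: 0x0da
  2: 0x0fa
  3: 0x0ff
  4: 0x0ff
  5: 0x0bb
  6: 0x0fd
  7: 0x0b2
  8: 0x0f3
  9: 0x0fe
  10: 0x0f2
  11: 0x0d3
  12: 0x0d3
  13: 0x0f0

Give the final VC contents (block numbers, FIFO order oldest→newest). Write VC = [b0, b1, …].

0: 0xb4 (blk 11, set 1) → MISS  vc=[]
1: 0xda (blk 13, set 1) → MISS  vc=[11]
2: 0xfa (blk 15, set 1) → MISS  vc=[11, 13]
3: 0xff (blk 15, set 1) → L1-HIT  vc=[11, 13]
4: 0xff (blk 15, set 1) → L1-HIT  vc=[11, 13]
5: 0xbb (blk 11, set 1) → VC-HIT  vc=[15, 13]
6: 0xfd (blk 15, set 1) → VC-HIT  vc=[11, 13]
7: 0xb2 (blk 11, set 1) → VC-HIT  vc=[15, 13]
8: 0xf3 (blk 15, set 1) → VC-HIT  vc=[11, 13]
9: 0xfe (blk 15, set 1) → L1-HIT  vc=[11, 13]
10: 0xf2 (blk 15, set 1) → L1-HIT  vc=[11, 13]
11: 0xd3 (blk 13, set 1) → VC-HIT  vc=[11, 15]
12: 0xd3 (blk 13, set 1) → L1-HIT  vc=[11, 15]
13: 0xf0 (blk 15, set 1) → VC-HIT  vc=[11, 13]

VC = [11, 13]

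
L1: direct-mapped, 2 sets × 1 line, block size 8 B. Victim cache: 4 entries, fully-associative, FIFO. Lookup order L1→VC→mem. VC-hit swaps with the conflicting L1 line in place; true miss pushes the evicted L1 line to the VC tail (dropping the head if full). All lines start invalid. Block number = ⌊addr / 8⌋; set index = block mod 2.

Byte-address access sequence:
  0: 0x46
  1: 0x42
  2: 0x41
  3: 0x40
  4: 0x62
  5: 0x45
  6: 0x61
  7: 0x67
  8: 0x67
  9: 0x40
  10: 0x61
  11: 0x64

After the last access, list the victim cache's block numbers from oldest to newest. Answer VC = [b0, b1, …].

  [0] addr=0x46 blk=8 s=0: MISS | VC []
  [1] addr=0x42 blk=8 s=0: L1-HIT | VC []
  [2] addr=0x41 blk=8 s=0: L1-HIT | VC []
  [3] addr=0x40 blk=8 s=0: L1-HIT | VC []
  [4] addr=0x62 blk=12 s=0: MISS | VC [8]
  [5] addr=0x45 blk=8 s=0: VC-HIT | VC [12]
  [6] addr=0x61 blk=12 s=0: VC-HIT | VC [8]
  [7] addr=0x67 blk=12 s=0: L1-HIT | VC [8]
  [8] addr=0x67 blk=12 s=0: L1-HIT | VC [8]
  [9] addr=0x40 blk=8 s=0: VC-HIT | VC [12]
  [10] addr=0x61 blk=12 s=0: VC-HIT | VC [8]
  [11] addr=0x64 blk=12 s=0: L1-HIT | VC [8]

VC = [8]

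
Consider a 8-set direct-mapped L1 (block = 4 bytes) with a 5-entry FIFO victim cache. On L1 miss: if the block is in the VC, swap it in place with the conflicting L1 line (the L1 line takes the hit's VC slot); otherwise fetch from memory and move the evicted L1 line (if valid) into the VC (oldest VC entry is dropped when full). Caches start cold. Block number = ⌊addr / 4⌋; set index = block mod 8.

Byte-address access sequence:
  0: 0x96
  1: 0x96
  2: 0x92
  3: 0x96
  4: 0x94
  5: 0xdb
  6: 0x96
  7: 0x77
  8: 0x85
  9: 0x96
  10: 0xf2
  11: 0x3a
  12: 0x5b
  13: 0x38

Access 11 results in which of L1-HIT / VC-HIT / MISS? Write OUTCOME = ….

OUTCOME = MISS

#0 0x96→b37/s5 MISS; vc=[]
#1 0x96→b37/s5 L1-HIT; vc=[]
#2 0x92→b36/s4 MISS; vc=[]
#3 0x96→b37/s5 L1-HIT; vc=[]
#4 0x94→b37/s5 L1-HIT; vc=[]
#5 0xdb→b54/s6 MISS; vc=[]
#6 0x96→b37/s5 L1-HIT; vc=[]
#7 0x77→b29/s5 MISS; vc=[37]
#8 0x85→b33/s1 MISS; vc=[37]
#9 0x96→b37/s5 VC-HIT; vc=[29]
#10 0xf2→b60/s4 MISS; vc=[29,36]
#11 0x3a→b14/s6 MISS; vc=[29,36,54]
#12 0x5b→b22/s6 MISS; vc=[29,36,54,14]
#13 0x38→b14/s6 VC-HIT; vc=[29,36,54,22]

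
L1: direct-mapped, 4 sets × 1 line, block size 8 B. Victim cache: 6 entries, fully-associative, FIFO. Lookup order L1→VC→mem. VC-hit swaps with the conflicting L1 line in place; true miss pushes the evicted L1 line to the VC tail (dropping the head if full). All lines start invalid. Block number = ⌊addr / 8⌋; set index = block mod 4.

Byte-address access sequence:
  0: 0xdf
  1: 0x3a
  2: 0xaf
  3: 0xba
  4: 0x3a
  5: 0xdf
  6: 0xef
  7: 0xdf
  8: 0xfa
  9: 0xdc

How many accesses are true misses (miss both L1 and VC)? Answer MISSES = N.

MISSES = 6

0: 0xdf (blk 27, set 3) → MISS  vc=[]
1: 0x3a (blk 7, set 3) → MISS  vc=[27]
2: 0xaf (blk 21, set 1) → MISS  vc=[27]
3: 0xba (blk 23, set 3) → MISS  vc=[27, 7]
4: 0x3a (blk 7, set 3) → VC-HIT  vc=[27, 23]
5: 0xdf (blk 27, set 3) → VC-HIT  vc=[7, 23]
6: 0xef (blk 29, set 1) → MISS  vc=[7, 23, 21]
7: 0xdf (blk 27, set 3) → L1-HIT  vc=[7, 23, 21]
8: 0xfa (blk 31, set 3) → MISS  vc=[7, 23, 21, 27]
9: 0xdc (blk 27, set 3) → VC-HIT  vc=[7, 23, 21, 31]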